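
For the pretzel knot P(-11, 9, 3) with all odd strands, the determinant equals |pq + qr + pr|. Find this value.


Step 1: Compute pq + qr + pr.
pq = (-11)*9 = -99
qr = 9*3 = 27
pr = (-11)*3 = -33
pq + qr + pr = -99 + 27 + (-33) = -105
Step 2: Take absolute value.
det(P(-11,9,3)) = |-105| = 105

105


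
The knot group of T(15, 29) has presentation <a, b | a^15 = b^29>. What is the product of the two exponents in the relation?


The relation is a^15 = b^29.
Product of exponents = 15 * 29
= 435

435


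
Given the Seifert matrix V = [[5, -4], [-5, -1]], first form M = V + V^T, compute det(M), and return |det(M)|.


Step 1: Form V + V^T where V = [[5, -4], [-5, -1]]
  V^T = [[5, -5], [-4, -1]]
  V + V^T = [[10, -9], [-9, -2]]
Step 2: det(V + V^T) = 10*(-2) - (-9)*(-9)
  = -20 - 81 = -101
Step 3: Knot determinant = |det(V + V^T)| = |-101| = 101

101


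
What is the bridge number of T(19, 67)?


The bridge number of T(p,q) is min(p,q).
min(19, 67) = 19

19


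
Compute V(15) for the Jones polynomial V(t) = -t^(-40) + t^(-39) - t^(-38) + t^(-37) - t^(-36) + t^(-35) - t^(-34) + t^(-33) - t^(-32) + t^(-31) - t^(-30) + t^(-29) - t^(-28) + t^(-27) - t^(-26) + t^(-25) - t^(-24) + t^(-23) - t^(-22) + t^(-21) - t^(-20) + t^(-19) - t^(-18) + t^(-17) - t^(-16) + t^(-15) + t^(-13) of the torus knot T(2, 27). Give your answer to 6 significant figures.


Substituting t = 15 into V(t) = -t^(-40) + t^(-39) - t^(-38) + t^(-37) - t^(-36) + t^(-35) - t^(-34) + t^(-33) - t^(-32) + t^(-31) - t^(-30) + t^(-29) - t^(-28) + t^(-27) - t^(-26) + t^(-25) - t^(-24) + t^(-23) - t^(-22) + t^(-21) - t^(-20) + t^(-19) - t^(-18) + t^(-17) - t^(-16) + t^(-15) + t^(-13):
  (-)t^(-40) = -9.04377e-48
  (+)t^(-39) = 1.35657e-46
  (-)t^(-38) = -2.03485e-45
  (+)t^(-37) = 3.05227e-44
  (-)t^(-36) = -4.57841e-43
  (+)t^(-35) = 6.86761e-42
  (-)t^(-34) = -1.03014e-40
  (+)t^(-33) = 1.54521e-39
  (-)t^(-32) = -2.31782e-38
  (+)t^(-31) = 3.47673e-37
  (-)t^(-30) = -5.2151e-36
  (+)t^(-29) = 7.82264e-35
  (-)t^(-28) = -1.1734e-33
  (+)t^(-27) = 1.76009e-32
  (-)t^(-26) = -2.64014e-31
  (+)t^(-25) = 3.96021e-30
  (-)t^(-24) = -5.94032e-29
  (+)t^(-23) = 8.91048e-28
  (-)t^(-22) = -1.33657e-26
  (+)t^(-21) = 2.00486e-25
  (-)t^(-20) = -3.00729e-24
  (+)t^(-19) = 4.51093e-23
  (-)t^(-18) = -6.76639e-22
  (+)t^(-17) = 1.01496e-20
  (-)t^(-16) = -1.52244e-19
  (+)t^(-15) = 2.28366e-18
  (+)t^(-13) = 5.13823e-16
Sum = (-9.04377e-48) + (1.35657e-46) + (-2.03485e-45) + (3.05227e-44) + (-4.57841e-43) + (6.86761e-42) + (-1.03014e-40) + (1.54521e-39) + (-2.31782e-38) + (3.47673e-37) + (-5.2151e-36) + (7.82264e-35) + (-1.1734e-33) + (1.76009e-32) + (-2.64014e-31) + (3.96021e-30) + (-5.94032e-29) + (8.91048e-28) + (-1.33657e-26) + (2.00486e-25) + (-3.00729e-24) + (4.51093e-23) + (-6.76639e-22) + (1.01496e-20) + (-1.52244e-19) + (2.28366e-18) + (5.13823e-16)
= 5.159640382e-16
Rounded to 6 significant figures: 5.15964e-16

5.15964e-16


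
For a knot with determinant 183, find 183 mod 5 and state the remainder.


Step 1: A knot is p-colorable if and only if p divides its determinant.
Step 2: Compute 183 mod 5.
183 = 36 * 5 + 3
Step 3: 183 mod 5 = 3
Step 4: The knot is 5-colorable: no

3


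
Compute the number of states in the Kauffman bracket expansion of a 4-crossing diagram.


Each crossing contributes 2 choices (A-smoothing or B-smoothing).
Total states = 2^4 = 16

16


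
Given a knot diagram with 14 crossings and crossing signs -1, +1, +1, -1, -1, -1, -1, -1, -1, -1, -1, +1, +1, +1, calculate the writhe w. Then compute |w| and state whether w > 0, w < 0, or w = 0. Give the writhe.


Step 1: Count positive crossings (+1).
Positive crossings: 5
Step 2: Count negative crossings (-1).
Negative crossings: 9
Step 3: Writhe = (positive) - (negative)
w = 5 - 9 = -4
Step 4: |w| = 4, and w is negative

-4


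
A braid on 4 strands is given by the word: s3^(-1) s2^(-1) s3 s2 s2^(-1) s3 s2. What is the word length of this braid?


The word length counts the number of generators (including inverses).
Listing each generator: s3^(-1), s2^(-1), s3, s2, s2^(-1), s3, s2
There are 7 generators in this braid word.

7


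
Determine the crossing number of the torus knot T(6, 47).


For a torus knot T(p, q) with gcd(p,q)=1,
the crossing number is min(p*(q-1), q*(p-1)).
p*(q-1) = 6*46 = 276
q*(p-1) = 47*5 = 235
min(276, 235) = 235

235


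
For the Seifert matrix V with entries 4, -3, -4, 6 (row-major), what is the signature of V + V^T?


Step 1: V + V^T = [[8, -7], [-7, 12]]
Step 2: trace = 20, det = 47
Step 3: Discriminant = 20^2 - 4*47 = 212
Step 4: Eigenvalues: 17.2801, 2.71989
Step 5: Signature = (# positive eigenvalues) - (# negative eigenvalues) = 2

2


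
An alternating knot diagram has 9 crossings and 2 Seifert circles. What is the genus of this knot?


For alternating knots, g = (c - s + 1)/2.
= (9 - 2 + 1)/2
= 8/2 = 4

4


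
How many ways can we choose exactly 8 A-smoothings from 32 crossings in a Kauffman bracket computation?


We choose which 8 of 32 crossings get A-smoothings.
C(32, 8) = 32! / (8! * 24!)
= 10518300

10518300


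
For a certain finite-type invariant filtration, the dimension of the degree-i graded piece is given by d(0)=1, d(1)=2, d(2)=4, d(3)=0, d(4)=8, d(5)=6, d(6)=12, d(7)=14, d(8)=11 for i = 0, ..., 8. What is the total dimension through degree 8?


Total dimension = d(0) + d(1) + ... + d(8)
= 1 + 2 + 4 + 0 + 8 + 6 + 12 + 14 + 11
= 58

58


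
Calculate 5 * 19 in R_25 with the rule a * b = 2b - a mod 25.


5 * 19 = 2*19 - 5 mod 25
= 38 - 5 mod 25
= 33 mod 25 = 8

8


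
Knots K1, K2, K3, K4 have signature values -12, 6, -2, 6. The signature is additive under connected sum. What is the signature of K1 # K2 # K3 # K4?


The signature is additive under connected sum.
signature(K1 # K2 # K3 # K4) = (-12) + (6) + (-2) + (6)
= -2

-2


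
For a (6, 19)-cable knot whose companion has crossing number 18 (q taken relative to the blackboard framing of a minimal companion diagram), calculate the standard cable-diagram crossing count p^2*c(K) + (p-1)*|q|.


Step 1: Each of the c(K) crossings of the companion diagram becomes p*p = p^2 crossings among the p parallel strands, and each of the |q| twists s_1 s_2 ... s_(p-1) adds (p-1) crossings.
  Crossings = p^2 * c(K) + (p-1)*|q|
Step 2: = 6^2 * 18 + (6-1)*19
Step 3: = 36*18 + 5*19
Step 4: = 648 + 95 = 743

743


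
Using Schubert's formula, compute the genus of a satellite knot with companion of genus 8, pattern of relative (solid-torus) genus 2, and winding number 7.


Schubert: g(satellite) = g_rel(pattern) + |winding| * g(companion),
where g_rel(pattern) is the genus of the pattern relative to the solid torus.
= 2 + 7 * 8
= 2 + 56 = 58

58


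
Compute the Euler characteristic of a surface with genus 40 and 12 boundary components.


chi = 2 - 2g - b
= 2 - 2*40 - 12
= 2 - 80 - 12 = -90

-90


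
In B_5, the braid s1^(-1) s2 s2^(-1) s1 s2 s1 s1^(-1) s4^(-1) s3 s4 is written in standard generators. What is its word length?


The word length counts the number of generators (including inverses).
Listing each generator: s1^(-1), s2, s2^(-1), s1, s2, s1, s1^(-1), s4^(-1), s3, s4
There are 10 generators in this braid word.

10


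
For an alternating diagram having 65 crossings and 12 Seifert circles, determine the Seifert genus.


For alternating knots, g = (c - s + 1)/2.
= (65 - 12 + 1)/2
= 54/2 = 27

27


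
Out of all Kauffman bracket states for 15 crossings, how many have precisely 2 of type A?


We choose which 2 of 15 crossings get A-smoothings.
C(15, 2) = 15! / (2! * 13!)
= 105

105


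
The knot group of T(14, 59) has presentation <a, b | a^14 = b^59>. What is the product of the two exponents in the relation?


The relation is a^14 = b^59.
Product of exponents = 14 * 59
= 826

826


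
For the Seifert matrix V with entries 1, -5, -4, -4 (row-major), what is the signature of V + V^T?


Step 1: V + V^T = [[2, -9], [-9, -8]]
Step 2: trace = -6, det = -97
Step 3: Discriminant = (-6)^2 - 4*(-97) = 424
Step 4: Eigenvalues: 7.29563, -13.2956
Step 5: Signature = (# positive eigenvalues) - (# negative eigenvalues) = 0

0


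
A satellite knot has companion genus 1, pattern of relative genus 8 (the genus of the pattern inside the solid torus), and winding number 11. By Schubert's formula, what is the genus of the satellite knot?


Schubert: g(satellite) = g_rel(pattern) + |winding| * g(companion),
where g_rel(pattern) is the genus of the pattern relative to the solid torus.
= 8 + 11 * 1
= 8 + 11 = 19

19


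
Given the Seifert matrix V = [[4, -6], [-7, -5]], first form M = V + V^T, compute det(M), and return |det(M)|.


Step 1: Form V + V^T where V = [[4, -6], [-7, -5]]
  V^T = [[4, -7], [-6, -5]]
  V + V^T = [[8, -13], [-13, -10]]
Step 2: det(V + V^T) = 8*(-10) - (-13)*(-13)
  = -80 - 169 = -249
Step 3: Knot determinant = |det(V + V^T)| = |-249| = 249

249


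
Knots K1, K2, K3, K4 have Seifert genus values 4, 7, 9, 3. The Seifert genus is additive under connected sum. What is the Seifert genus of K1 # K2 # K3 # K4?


The Seifert genus is additive under connected sum.
Seifert genus(K1 # K2 # K3 # K4) = (4) + (7) + (9) + (3)
= 23

23


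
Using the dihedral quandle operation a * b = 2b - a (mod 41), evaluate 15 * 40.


15 * 40 = 2*40 - 15 mod 41
= 80 - 15 mod 41
= 65 mod 41 = 24

24


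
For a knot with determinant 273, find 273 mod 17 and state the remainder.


Step 1: A knot is p-colorable if and only if p divides its determinant.
Step 2: Compute 273 mod 17.
273 = 16 * 17 + 1
Step 3: 273 mod 17 = 1
Step 4: The knot is 17-colorable: no

1


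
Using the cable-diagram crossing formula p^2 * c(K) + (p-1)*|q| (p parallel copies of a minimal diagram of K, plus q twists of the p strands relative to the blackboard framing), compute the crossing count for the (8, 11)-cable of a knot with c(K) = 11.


Step 1: Each of the c(K) crossings of the companion diagram becomes p*p = p^2 crossings among the p parallel strands, and each of the |q| twists s_1 s_2 ... s_(p-1) adds (p-1) crossings.
  Crossings = p^2 * c(K) + (p-1)*|q|
Step 2: = 8^2 * 11 + (8-1)*11
Step 3: = 64*11 + 7*11
Step 4: = 704 + 77 = 781

781


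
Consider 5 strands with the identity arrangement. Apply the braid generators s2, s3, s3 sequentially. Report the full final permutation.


Starting with identity [1, 2, 3, 4, 5].
Apply generators in sequence:
  After s2: [1, 3, 2, 4, 5]
  After s3: [1, 3, 4, 2, 5]
  After s3: [1, 3, 2, 4, 5]
Final permutation: [1, 3, 2, 4, 5]

[1, 3, 2, 4, 5]


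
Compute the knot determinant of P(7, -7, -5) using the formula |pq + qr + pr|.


Step 1: Compute pq + qr + pr.
pq = 7*(-7) = -49
qr = (-7)*(-5) = 35
pr = 7*(-5) = -35
pq + qr + pr = -49 + 35 + (-35) = -49
Step 2: Take absolute value.
det(P(7,-7,-5)) = |-49| = 49

49


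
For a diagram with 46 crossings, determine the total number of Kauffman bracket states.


Each crossing contributes 2 choices (A-smoothing or B-smoothing).
Total states = 2^46 = 70368744177664

70368744177664


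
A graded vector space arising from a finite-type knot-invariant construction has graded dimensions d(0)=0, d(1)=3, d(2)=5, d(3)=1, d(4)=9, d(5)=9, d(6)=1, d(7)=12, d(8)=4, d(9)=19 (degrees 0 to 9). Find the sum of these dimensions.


Total dimension = d(0) + d(1) + ... + d(9)
= 0 + 3 + 5 + 1 + 9 + 9 + 1 + 12 + 4 + 19
= 63

63


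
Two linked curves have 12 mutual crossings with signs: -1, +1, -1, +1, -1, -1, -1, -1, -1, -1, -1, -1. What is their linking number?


Step 1: Count positive crossings: 2
Step 2: Count negative crossings: 10
Step 3: Sum of signs = 2 - 10 = -8
Step 4: Linking number = sum/2 = -8/2 = -4

-4


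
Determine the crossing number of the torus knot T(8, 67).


For a torus knot T(p, q) with gcd(p,q)=1,
the crossing number is min(p*(q-1), q*(p-1)).
p*(q-1) = 8*66 = 528
q*(p-1) = 67*7 = 469
min(528, 469) = 469

469


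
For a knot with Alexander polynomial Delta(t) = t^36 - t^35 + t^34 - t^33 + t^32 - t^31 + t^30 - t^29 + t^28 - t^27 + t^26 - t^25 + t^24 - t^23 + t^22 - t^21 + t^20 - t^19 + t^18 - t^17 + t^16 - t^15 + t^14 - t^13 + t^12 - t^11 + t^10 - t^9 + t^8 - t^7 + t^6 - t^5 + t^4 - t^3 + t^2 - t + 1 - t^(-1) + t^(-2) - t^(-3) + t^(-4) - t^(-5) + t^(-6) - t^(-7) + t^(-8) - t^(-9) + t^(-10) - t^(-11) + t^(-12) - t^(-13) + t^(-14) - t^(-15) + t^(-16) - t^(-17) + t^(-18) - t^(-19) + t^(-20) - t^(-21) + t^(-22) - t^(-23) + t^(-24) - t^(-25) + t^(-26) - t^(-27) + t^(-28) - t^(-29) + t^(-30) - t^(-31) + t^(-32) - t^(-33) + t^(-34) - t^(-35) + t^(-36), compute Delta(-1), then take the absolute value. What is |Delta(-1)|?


Step 1: The polynomial has 73 terms with alternating signs, exponents from 36 down to -36.
Step 2: Substitute t = -1. The i-th term has coefficient (-1)^i and exponent (m-i),
  so its value is (-1)^i * (-1)^(m-i) = (-1)^m = 1 for every i.
Step 3: All 73 terms equal 1, so Delta(-1) = 73 * (1) = 73
Step 4: |Delta(-1)| = 73

73


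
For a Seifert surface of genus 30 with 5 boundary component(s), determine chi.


chi = 2 - 2g - b
= 2 - 2*30 - 5
= 2 - 60 - 5 = -63

-63


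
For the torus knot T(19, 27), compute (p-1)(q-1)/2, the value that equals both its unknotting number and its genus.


For a torus knot T(p,q), both the unknotting number and genus equal (p-1)(q-1)/2.
= (19-1)(27-1)/2
= 18*26/2
= 468/2 = 234

234


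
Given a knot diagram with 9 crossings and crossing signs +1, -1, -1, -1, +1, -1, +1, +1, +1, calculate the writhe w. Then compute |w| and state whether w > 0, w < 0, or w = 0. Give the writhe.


Step 1: Count positive crossings (+1).
Positive crossings: 5
Step 2: Count negative crossings (-1).
Negative crossings: 4
Step 3: Writhe = (positive) - (negative)
w = 5 - 4 = 1
Step 4: |w| = 1, and w is positive

1


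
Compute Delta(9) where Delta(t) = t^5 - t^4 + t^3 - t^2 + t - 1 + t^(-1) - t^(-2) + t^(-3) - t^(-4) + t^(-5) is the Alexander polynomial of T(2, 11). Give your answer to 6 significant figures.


Substituting t = 9 into Delta(t) = t^5 - t^4 + t^3 - t^2 + t - 1 + t^(-1) - t^(-2) + t^(-3) - t^(-4) + t^(-5):
Term values: (59049) + (-6561) + (729) + (-81) + (9) + (-1) + (0.111111) + (-0.0123457) + (0.00137174) + (-0.000152416) + (1.69351e-05)
Sum = 53144.1
Rounded to 6 significant figures: 53144.1

53144.1


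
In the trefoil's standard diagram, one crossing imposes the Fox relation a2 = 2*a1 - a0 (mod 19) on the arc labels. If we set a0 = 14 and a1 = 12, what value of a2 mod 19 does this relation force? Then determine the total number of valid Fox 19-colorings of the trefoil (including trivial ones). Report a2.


Step 1: Apply the given crossing relation 2*a1 - a0 - a2 = 0 (mod 19).
  a2 = 2*a1 - a0 mod 19
  a2 = 2*12 - 14 mod 19
  a2 = 24 - 14 mod 19
  a2 = 10 mod 19 = 10
Step 2: The trefoil has determinant 3.
  Number of Fox p-colorings (p prime) is p^2 if p = 3, else p.
  Since 19 does not divide 3, only trivial (constant) colorings exist.
  (So the trial a0 = 14, a1 = 12 with a0 != a1 does NOT extend to a valid coloring of the whole trefoil: the other two crossing relations require 3*(a1 - a0) = 0 (mod 19), which fails.)
  Total colorings = 19
Step 3: a2 = 10, total Fox 19-colorings = 19

10


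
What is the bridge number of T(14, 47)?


The bridge number of T(p,q) is min(p,q).
min(14, 47) = 14

14


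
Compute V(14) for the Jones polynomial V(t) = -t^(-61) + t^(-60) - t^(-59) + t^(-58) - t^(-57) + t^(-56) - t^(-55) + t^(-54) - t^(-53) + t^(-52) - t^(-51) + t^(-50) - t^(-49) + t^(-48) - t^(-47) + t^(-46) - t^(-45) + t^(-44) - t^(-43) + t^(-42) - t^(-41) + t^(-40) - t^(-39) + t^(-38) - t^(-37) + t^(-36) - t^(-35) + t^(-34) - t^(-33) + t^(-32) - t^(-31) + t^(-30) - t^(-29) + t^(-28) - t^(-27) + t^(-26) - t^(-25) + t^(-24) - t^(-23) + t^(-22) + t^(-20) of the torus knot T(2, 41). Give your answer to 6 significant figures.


Substituting t = 14 into V(t) = -t^(-61) + t^(-60) - t^(-59) + t^(-58) - t^(-57) + t^(-56) - t^(-55) + t^(-54) - t^(-53) + t^(-52) - t^(-51) + t^(-50) - t^(-49) + t^(-48) - t^(-47) + t^(-46) - t^(-45) + t^(-44) - t^(-43) + t^(-42) - t^(-41) + t^(-40) - t^(-39) + t^(-38) - t^(-37) + t^(-36) - t^(-35) + t^(-34) - t^(-33) + t^(-32) - t^(-31) + t^(-30) - t^(-29) + t^(-28) - t^(-27) + t^(-26) - t^(-25) + t^(-24) - t^(-23) + t^(-22) + t^(-20):
  (-)t^(-61) = -1.21952e-70
  (+)t^(-60) = 1.70733e-69
  (-)t^(-59) = -2.39026e-68
  (+)t^(-58) = 3.34637e-67
  (-)t^(-57) = -4.68492e-66
  (+)t^(-56) = 6.55888e-65
  (-)t^(-55) = -9.18244e-64
  (+)t^(-54) = 1.28554e-62
  (-)t^(-53) = -1.79976e-61
  (+)t^(-52) = 2.51966e-60
  (-)t^(-51) = -3.52753e-59
  (+)t^(-50) = 4.93854e-58
  (-)t^(-49) = -6.91395e-57
  (+)t^(-48) = 9.67953e-56
  (-)t^(-47) = -1.35513e-54
  (+)t^(-46) = 1.89719e-53
  (-)t^(-45) = -2.65606e-52
  (+)t^(-44) = 3.71849e-51
  (-)t^(-43) = -5.20588e-50
  (+)t^(-42) = 7.28824e-49
  (-)t^(-41) = -1.02035e-47
  (+)t^(-40) = 1.42849e-46
  (-)t^(-39) = -1.99989e-45
  (+)t^(-38) = 2.79985e-44
  (-)t^(-37) = -3.91979e-43
  (+)t^(-36) = 5.4877e-42
  (-)t^(-35) = -7.68279e-41
  (+)t^(-34) = 1.07559e-39
  (-)t^(-33) = -1.50583e-38
  (+)t^(-32) = 2.10816e-37
  (-)t^(-31) = -2.95142e-36
  (+)t^(-30) = 4.13199e-35
  (-)t^(-29) = -5.78478e-34
  (+)t^(-28) = 8.09869e-33
  (-)t^(-27) = -1.13382e-31
  (+)t^(-26) = 1.58734e-30
  (-)t^(-25) = -2.22228e-29
  (+)t^(-24) = 3.11119e-28
  (-)t^(-23) = -4.35567e-27
  (+)t^(-22) = 6.09794e-26
  (+)t^(-20) = 1.1952e-23
Sum = (-1.21952e-70) + (1.70733e-69) + (-2.39026e-68) + (3.34637e-67) + (-4.68492e-66) + (6.55888e-65) + (-9.18244e-64) + (1.28554e-62) + (-1.79976e-61) + (2.51966e-60) + (-3.52753e-59) + (4.93854e-58) + (-6.91395e-57) + (9.67953e-56) + (-1.35513e-54) + (1.89719e-53) + (-2.65606e-52) + (3.71849e-51) + (-5.20588e-50) + (7.28824e-49) + (-1.02035e-47) + (1.42849e-46) + (-1.99989e-45) + (2.79985e-44) + (-3.91979e-43) + (5.4877e-42) + (-7.68279e-41) + (1.07559e-39) + (-1.50583e-38) + (2.10816e-37) + (-2.95142e-36) + (4.13199e-35) + (-5.78478e-34) + (8.09869e-33) + (-1.13382e-31) + (1.58734e-30) + (-2.22228e-29) + (3.11119e-28) + (-4.35567e-27) + (6.09794e-26) + (1.1952e-23)
= 1.200887839e-23
Rounded to 6 significant figures: 1.20089e-23

1.20089e-23


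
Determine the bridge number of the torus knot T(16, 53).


The bridge number of T(p,q) is min(p,q).
min(16, 53) = 16

16


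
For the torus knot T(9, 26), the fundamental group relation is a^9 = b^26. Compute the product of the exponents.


The relation is a^9 = b^26.
Product of exponents = 9 * 26
= 234

234


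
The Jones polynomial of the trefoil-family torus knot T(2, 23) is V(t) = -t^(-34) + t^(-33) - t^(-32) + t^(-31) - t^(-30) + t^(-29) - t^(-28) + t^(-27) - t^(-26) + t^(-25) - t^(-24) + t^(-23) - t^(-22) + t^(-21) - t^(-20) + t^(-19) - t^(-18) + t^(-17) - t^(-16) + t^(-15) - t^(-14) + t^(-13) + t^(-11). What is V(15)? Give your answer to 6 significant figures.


Substituting t = 15 into V(t) = -t^(-34) + t^(-33) - t^(-32) + t^(-31) - t^(-30) + t^(-29) - t^(-28) + t^(-27) - t^(-26) + t^(-25) - t^(-24) + t^(-23) - t^(-22) + t^(-21) - t^(-20) + t^(-19) - t^(-18) + t^(-17) - t^(-16) + t^(-15) - t^(-14) + t^(-13) + t^(-11):
  (-)t^(-34) = -1.03014e-40
  (+)t^(-33) = 1.54521e-39
  (-)t^(-32) = -2.31782e-38
  (+)t^(-31) = 3.47673e-37
  (-)t^(-30) = -5.2151e-36
  (+)t^(-29) = 7.82264e-35
  (-)t^(-28) = -1.1734e-33
  (+)t^(-27) = 1.76009e-32
  (-)t^(-26) = -2.64014e-31
  (+)t^(-25) = 3.96021e-30
  (-)t^(-24) = -5.94032e-29
  (+)t^(-23) = 8.91048e-28
  (-)t^(-22) = -1.33657e-26
  (+)t^(-21) = 2.00486e-25
  (-)t^(-20) = -3.00729e-24
  (+)t^(-19) = 4.51093e-23
  (-)t^(-18) = -6.76639e-22
  (+)t^(-17) = 1.01496e-20
  (-)t^(-16) = -1.52244e-19
  (+)t^(-15) = 2.28366e-18
  (-)t^(-14) = -3.42549e-17
  (+)t^(-13) = 5.13823e-16
  (+)t^(-11) = 1.1561e-13
Sum = (-1.03014e-40) + (1.54521e-39) + (-2.31782e-38) + (3.47673e-37) + (-5.2151e-36) + (7.82264e-35) + (-1.1734e-33) + (1.76009e-32) + (-2.64014e-31) + (3.96021e-30) + (-5.94032e-29) + (8.91048e-28) + (-1.33657e-26) + (2.00486e-25) + (-3.00729e-24) + (4.51093e-23) + (-6.76639e-22) + (1.01496e-20) + (-1.52244e-19) + (2.28366e-18) + (-3.42549e-17) + (5.13823e-16) + (1.1561e-13)
= 1.160919086e-13
Rounded to 6 significant figures: 1.16092e-13

1.16092e-13


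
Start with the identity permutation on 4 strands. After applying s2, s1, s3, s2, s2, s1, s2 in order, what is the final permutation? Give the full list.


Starting with identity [1, 2, 3, 4].
Apply generators in sequence:
  After s2: [1, 3, 2, 4]
  After s1: [3, 1, 2, 4]
  After s3: [3, 1, 4, 2]
  After s2: [3, 4, 1, 2]
  After s2: [3, 1, 4, 2]
  After s1: [1, 3, 4, 2]
  After s2: [1, 4, 3, 2]
Final permutation: [1, 4, 3, 2]

[1, 4, 3, 2]


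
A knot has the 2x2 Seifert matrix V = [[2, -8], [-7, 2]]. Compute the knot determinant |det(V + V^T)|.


Step 1: Form V + V^T where V = [[2, -8], [-7, 2]]
  V^T = [[2, -7], [-8, 2]]
  V + V^T = [[4, -15], [-15, 4]]
Step 2: det(V + V^T) = 4*4 - (-15)*(-15)
  = 16 - 225 = -209
Step 3: Knot determinant = |det(V + V^T)| = |-209| = 209

209


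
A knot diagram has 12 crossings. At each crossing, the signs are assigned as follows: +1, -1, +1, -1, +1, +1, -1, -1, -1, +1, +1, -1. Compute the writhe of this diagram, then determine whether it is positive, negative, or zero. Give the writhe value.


Step 1: Count positive crossings (+1).
Positive crossings: 6
Step 2: Count negative crossings (-1).
Negative crossings: 6
Step 3: Writhe = (positive) - (negative)
w = 6 - 6 = 0
Step 4: |w| = 0, and w is zero

0


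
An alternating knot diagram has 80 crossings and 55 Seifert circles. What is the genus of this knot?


For alternating knots, g = (c - s + 1)/2.
= (80 - 55 + 1)/2
= 26/2 = 13

13


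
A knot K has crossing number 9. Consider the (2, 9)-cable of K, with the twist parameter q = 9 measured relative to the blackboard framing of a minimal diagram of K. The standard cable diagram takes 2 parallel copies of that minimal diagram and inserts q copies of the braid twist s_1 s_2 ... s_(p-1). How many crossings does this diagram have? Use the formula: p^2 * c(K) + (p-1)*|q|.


Step 1: Each of the c(K) crossings of the companion diagram becomes p*p = p^2 crossings among the p parallel strands, and each of the |q| twists s_1 s_2 ... s_(p-1) adds (p-1) crossings.
  Crossings = p^2 * c(K) + (p-1)*|q|
Step 2: = 2^2 * 9 + (2-1)*9
Step 3: = 4*9 + 1*9
Step 4: = 36 + 9 = 45

45


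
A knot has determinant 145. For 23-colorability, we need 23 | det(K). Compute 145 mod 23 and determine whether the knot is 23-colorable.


Step 1: A knot is p-colorable if and only if p divides its determinant.
Step 2: Compute 145 mod 23.
145 = 6 * 23 + 7
Step 3: 145 mod 23 = 7
Step 4: The knot is 23-colorable: no

7


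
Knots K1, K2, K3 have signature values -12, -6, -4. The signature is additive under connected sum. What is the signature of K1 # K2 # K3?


The signature is additive under connected sum.
signature(K1 # K2 # K3) = (-12) + (-6) + (-4)
= -22

-22


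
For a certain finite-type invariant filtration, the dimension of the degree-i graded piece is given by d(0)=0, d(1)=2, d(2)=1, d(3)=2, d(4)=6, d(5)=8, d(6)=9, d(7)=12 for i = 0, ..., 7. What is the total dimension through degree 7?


Total dimension = d(0) + d(1) + ... + d(7)
= 0 + 2 + 1 + 2 + 6 + 8 + 9 + 12
= 40

40


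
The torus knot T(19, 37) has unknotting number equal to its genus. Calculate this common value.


For a torus knot T(p,q), both the unknotting number and genus equal (p-1)(q-1)/2.
= (19-1)(37-1)/2
= 18*36/2
= 648/2 = 324

324


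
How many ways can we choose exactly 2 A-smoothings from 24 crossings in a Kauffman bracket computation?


We choose which 2 of 24 crossings get A-smoothings.
C(24, 2) = 24! / (2! * 22!)
= 276

276


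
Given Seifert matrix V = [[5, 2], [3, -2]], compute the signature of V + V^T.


Step 1: V + V^T = [[10, 5], [5, -4]]
Step 2: trace = 6, det = -65
Step 3: Discriminant = 6^2 - 4*(-65) = 296
Step 4: Eigenvalues: 11.6023, -5.60233
Step 5: Signature = (# positive eigenvalues) - (# negative eigenvalues) = 0

0


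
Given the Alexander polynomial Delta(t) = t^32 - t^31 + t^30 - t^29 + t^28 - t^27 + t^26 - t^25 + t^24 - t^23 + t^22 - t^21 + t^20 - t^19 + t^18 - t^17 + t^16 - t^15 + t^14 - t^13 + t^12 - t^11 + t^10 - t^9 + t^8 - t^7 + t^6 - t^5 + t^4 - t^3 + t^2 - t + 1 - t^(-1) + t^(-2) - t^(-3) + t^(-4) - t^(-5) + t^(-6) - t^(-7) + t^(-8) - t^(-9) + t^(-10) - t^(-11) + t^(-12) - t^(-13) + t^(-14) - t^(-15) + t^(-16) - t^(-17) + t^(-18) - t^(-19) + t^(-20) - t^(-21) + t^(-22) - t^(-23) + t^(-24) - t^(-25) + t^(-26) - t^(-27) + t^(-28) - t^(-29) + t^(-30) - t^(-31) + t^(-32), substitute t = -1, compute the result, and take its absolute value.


Step 1: The polynomial has 65 terms with alternating signs, exponents from 32 down to -32.
Step 2: Substitute t = -1. The i-th term has coefficient (-1)^i and exponent (m-i),
  so its value is (-1)^i * (-1)^(m-i) = (-1)^m = 1 for every i.
Step 3: All 65 terms equal 1, so Delta(-1) = 65 * (1) = 65
Step 4: |Delta(-1)| = 65

65


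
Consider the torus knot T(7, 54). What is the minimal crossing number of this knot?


For a torus knot T(p, q) with gcd(p,q)=1,
the crossing number is min(p*(q-1), q*(p-1)).
p*(q-1) = 7*53 = 371
q*(p-1) = 54*6 = 324
min(371, 324) = 324

324


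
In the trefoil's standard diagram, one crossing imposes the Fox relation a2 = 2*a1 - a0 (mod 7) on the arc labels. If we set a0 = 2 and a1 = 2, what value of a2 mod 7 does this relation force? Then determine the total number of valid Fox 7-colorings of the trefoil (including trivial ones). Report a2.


Step 1: Apply the given crossing relation 2*a1 - a0 - a2 = 0 (mod 7).
  a2 = 2*a1 - a0 mod 7
  a2 = 2*2 - 2 mod 7
  a2 = 4 - 2 mod 7
  a2 = 2 mod 7 = 2
Step 2: The trefoil has determinant 3.
  Number of Fox p-colorings (p prime) is p^2 if p = 3, else p.
  Since 7 does not divide 3, only trivial (constant) colorings exist.
  (Here a0 = a1 = a2 = 2, the constant coloring, which is valid.)
  Total colorings = 7
Step 3: a2 = 2, total Fox 7-colorings = 7

2


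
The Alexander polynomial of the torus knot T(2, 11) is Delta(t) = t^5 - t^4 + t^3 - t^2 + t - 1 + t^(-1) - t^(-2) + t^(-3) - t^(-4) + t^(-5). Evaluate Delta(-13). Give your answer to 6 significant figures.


Substituting t = -13 into Delta(t) = t^5 - t^4 + t^3 - t^2 + t - 1 + t^(-1) - t^(-2) + t^(-3) - t^(-4) + t^(-5):
Term values: (-371293) + (-28561) + (-2197) + (-169) + (-13) + (-1) + (-0.0769231) + (-0.00591716) + (-0.000455166) + (-3.50128e-05) + (-2.69329e-06)
Sum = -402234.0833
Rounded to 6 significant figures: -402234

-402234


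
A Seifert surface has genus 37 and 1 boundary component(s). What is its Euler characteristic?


chi = 2 - 2g - b
= 2 - 2*37 - 1
= 2 - 74 - 1 = -73

-73


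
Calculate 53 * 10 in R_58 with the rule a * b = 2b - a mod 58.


53 * 10 = 2*10 - 53 mod 58
= 20 - 53 mod 58
= -33 mod 58 = 25

25


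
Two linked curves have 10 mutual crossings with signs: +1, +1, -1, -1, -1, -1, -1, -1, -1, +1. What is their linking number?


Step 1: Count positive crossings: 3
Step 2: Count negative crossings: 7
Step 3: Sum of signs = 3 - 7 = -4
Step 4: Linking number = sum/2 = -4/2 = -2

-2


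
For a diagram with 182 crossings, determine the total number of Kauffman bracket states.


Each crossing contributes 2 choices (A-smoothing or B-smoothing).
Total states = 2^182 = 6129982163463555433433388108601236734474956488734408704

6129982163463555433433388108601236734474956488734408704


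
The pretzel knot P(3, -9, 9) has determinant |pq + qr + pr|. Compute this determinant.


Step 1: Compute pq + qr + pr.
pq = 3*(-9) = -27
qr = (-9)*9 = -81
pr = 3*9 = 27
pq + qr + pr = -27 + (-81) + 27 = -81
Step 2: Take absolute value.
det(P(3,-9,9)) = |-81| = 81

81


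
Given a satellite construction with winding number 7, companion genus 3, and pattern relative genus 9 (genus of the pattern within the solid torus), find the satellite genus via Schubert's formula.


Schubert: g(satellite) = g_rel(pattern) + |winding| * g(companion),
where g_rel(pattern) is the genus of the pattern relative to the solid torus.
= 9 + 7 * 3
= 9 + 21 = 30

30


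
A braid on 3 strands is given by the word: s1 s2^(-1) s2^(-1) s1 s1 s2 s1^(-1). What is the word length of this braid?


The word length counts the number of generators (including inverses).
Listing each generator: s1, s2^(-1), s2^(-1), s1, s1, s2, s1^(-1)
There are 7 generators in this braid word.

7


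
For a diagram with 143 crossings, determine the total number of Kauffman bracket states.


Each crossing contributes 2 choices (A-smoothing or B-smoothing).
Total states = 2^143 = 11150372599265311570767859136324180752990208

11150372599265311570767859136324180752990208


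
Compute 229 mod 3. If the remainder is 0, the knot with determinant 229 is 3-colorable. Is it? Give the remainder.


Step 1: A knot is p-colorable if and only if p divides its determinant.
Step 2: Compute 229 mod 3.
229 = 76 * 3 + 1
Step 3: 229 mod 3 = 1
Step 4: The knot is 3-colorable: no

1


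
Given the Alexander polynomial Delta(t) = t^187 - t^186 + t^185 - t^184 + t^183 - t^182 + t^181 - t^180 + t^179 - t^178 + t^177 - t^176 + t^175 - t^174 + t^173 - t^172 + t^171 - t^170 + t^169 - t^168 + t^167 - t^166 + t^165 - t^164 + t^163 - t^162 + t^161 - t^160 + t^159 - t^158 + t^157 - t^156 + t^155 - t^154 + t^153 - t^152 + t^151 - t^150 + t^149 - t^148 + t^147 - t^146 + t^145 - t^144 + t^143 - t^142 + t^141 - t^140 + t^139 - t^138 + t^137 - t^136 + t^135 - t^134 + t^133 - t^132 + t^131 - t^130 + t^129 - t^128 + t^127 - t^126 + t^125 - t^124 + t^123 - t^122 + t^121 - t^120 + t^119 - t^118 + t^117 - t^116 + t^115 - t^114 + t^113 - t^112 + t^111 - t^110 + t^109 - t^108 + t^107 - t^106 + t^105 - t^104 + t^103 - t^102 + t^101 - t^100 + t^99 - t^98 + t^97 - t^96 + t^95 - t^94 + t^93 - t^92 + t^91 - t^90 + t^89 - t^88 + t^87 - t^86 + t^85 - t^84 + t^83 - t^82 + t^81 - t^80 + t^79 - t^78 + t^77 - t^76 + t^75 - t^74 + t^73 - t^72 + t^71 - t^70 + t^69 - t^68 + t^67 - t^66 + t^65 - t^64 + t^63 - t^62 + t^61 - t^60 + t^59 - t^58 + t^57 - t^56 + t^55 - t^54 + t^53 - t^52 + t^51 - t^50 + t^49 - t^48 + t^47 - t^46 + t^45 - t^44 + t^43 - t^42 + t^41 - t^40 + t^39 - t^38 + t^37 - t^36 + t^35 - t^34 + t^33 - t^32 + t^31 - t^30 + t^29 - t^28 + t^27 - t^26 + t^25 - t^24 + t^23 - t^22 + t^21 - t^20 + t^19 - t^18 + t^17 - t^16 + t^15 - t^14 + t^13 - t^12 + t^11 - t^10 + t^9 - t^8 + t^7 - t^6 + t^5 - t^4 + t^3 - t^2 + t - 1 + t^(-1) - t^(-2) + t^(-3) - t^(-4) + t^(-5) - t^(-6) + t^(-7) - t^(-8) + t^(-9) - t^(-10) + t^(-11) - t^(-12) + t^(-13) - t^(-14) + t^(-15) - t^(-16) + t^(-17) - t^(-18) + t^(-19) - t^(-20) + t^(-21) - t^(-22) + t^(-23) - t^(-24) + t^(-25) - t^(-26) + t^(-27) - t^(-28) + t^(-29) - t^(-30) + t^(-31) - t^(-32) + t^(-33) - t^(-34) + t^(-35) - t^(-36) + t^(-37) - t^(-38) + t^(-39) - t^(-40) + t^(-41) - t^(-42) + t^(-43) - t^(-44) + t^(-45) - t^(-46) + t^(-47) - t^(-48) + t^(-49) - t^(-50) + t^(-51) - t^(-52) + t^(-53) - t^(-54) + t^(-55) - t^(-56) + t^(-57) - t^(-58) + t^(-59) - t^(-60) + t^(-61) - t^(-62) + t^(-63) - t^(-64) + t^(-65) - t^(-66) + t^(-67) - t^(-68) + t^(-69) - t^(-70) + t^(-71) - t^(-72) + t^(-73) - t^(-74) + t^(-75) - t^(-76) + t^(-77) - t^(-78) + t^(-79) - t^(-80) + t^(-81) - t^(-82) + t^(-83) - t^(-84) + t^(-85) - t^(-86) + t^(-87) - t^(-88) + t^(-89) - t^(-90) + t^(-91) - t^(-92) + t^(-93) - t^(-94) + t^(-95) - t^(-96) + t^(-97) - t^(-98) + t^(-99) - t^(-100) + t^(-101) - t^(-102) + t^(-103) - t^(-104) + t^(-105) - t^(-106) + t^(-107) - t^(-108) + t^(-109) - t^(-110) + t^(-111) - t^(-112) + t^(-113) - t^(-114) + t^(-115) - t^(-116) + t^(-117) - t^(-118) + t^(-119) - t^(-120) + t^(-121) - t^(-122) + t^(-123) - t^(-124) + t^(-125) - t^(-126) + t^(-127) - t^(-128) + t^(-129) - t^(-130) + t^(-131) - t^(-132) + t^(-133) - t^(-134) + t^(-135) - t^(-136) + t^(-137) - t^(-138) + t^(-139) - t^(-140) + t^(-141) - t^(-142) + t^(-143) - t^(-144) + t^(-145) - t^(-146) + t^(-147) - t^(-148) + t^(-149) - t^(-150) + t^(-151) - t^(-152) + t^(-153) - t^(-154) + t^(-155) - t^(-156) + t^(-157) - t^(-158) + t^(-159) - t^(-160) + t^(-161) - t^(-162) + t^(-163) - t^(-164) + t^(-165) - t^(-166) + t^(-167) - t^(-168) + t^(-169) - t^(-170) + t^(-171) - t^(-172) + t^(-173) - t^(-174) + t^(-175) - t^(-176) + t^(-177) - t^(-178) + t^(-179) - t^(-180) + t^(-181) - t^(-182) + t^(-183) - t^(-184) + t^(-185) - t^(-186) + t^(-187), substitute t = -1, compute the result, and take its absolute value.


Step 1: The polynomial has 375 terms with alternating signs, exponents from 187 down to -187.
Step 2: Substitute t = -1. The i-th term has coefficient (-1)^i and exponent (m-i),
  so its value is (-1)^i * (-1)^(m-i) = (-1)^m = -1 for every i.
Step 3: All 375 terms equal -1, so Delta(-1) = 375 * (-1) = -375
Step 4: |Delta(-1)| = 375

375


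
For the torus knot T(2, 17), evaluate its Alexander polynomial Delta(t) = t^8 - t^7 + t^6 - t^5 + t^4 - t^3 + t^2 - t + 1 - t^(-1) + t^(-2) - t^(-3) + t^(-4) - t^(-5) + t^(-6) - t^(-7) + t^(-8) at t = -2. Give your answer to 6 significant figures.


Substituting t = -2 into Delta(t) = t^8 - t^7 + t^6 - t^5 + t^4 - t^3 + t^2 - t + 1 - t^(-1) + t^(-2) - t^(-3) + t^(-4) - t^(-5) + t^(-6) - t^(-7) + t^(-8):
Term values: (256) + (128) + (64) + (32) + (16) + (8) + (4) + (2) + (1) + (0.5) + (0.25) + (0.125) + (0.0625) + (0.03125) + (0.015625) + (0.0078125) + (0.00390625)
Sum = 511.9960938
Rounded to 6 significant figures: 511.996

511.996


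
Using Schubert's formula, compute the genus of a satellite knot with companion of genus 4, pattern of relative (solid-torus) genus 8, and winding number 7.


Schubert: g(satellite) = g_rel(pattern) + |winding| * g(companion),
where g_rel(pattern) is the genus of the pattern relative to the solid torus.
= 8 + 7 * 4
= 8 + 28 = 36

36


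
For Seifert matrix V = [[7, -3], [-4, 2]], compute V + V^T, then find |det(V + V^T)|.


Step 1: Form V + V^T where V = [[7, -3], [-4, 2]]
  V^T = [[7, -4], [-3, 2]]
  V + V^T = [[14, -7], [-7, 4]]
Step 2: det(V + V^T) = 14*4 - (-7)*(-7)
  = 56 - 49 = 7
Step 3: Knot determinant = |det(V + V^T)| = |7| = 7

7


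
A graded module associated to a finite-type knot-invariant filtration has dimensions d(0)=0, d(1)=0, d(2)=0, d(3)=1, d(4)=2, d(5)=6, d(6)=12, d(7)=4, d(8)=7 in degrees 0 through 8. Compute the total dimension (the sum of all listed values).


Total dimension = d(0) + d(1) + ... + d(8)
= 0 + 0 + 0 + 1 + 2 + 6 + 12 + 4 + 7
= 32

32


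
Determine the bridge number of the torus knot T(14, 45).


The bridge number of T(p,q) is min(p,q).
min(14, 45) = 14

14


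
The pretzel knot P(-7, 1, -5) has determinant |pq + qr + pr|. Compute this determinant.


Step 1: Compute pq + qr + pr.
pq = (-7)*1 = -7
qr = 1*(-5) = -5
pr = (-7)*(-5) = 35
pq + qr + pr = -7 + (-5) + 35 = 23
Step 2: Take absolute value.
det(P(-7,1,-5)) = |23| = 23

23


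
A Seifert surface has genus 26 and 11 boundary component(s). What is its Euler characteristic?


chi = 2 - 2g - b
= 2 - 2*26 - 11
= 2 - 52 - 11 = -61

-61


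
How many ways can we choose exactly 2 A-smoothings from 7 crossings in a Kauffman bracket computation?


We choose which 2 of 7 crossings get A-smoothings.
C(7, 2) = 7! / (2! * 5!)
= 21

21


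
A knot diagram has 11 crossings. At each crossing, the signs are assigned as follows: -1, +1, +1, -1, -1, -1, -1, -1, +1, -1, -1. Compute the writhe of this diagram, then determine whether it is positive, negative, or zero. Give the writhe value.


Step 1: Count positive crossings (+1).
Positive crossings: 3
Step 2: Count negative crossings (-1).
Negative crossings: 8
Step 3: Writhe = (positive) - (negative)
w = 3 - 8 = -5
Step 4: |w| = 5, and w is negative

-5


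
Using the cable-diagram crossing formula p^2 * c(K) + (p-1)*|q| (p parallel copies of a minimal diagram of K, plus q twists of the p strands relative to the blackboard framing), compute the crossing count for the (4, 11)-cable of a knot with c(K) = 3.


Step 1: Each of the c(K) crossings of the companion diagram becomes p*p = p^2 crossings among the p parallel strands, and each of the |q| twists s_1 s_2 ... s_(p-1) adds (p-1) crossings.
  Crossings = p^2 * c(K) + (p-1)*|q|
Step 2: = 4^2 * 3 + (4-1)*11
Step 3: = 16*3 + 3*11
Step 4: = 48 + 33 = 81

81


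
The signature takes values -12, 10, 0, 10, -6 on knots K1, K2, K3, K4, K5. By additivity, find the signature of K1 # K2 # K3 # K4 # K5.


The signature is additive under connected sum.
signature(K1 # K2 # K3 # K4 # K5) = (-12) + (10) + (0) + (10) + (-6)
= 2

2


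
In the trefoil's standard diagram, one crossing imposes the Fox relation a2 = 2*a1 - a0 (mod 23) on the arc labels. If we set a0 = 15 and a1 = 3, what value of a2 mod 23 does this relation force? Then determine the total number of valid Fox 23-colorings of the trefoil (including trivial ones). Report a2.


Step 1: Apply the given crossing relation 2*a1 - a0 - a2 = 0 (mod 23).
  a2 = 2*a1 - a0 mod 23
  a2 = 2*3 - 15 mod 23
  a2 = 6 - 15 mod 23
  a2 = -9 mod 23 = 14
Step 2: The trefoil has determinant 3.
  Number of Fox p-colorings (p prime) is p^2 if p = 3, else p.
  Since 23 does not divide 3, only trivial (constant) colorings exist.
  (So the trial a0 = 15, a1 = 3 with a0 != a1 does NOT extend to a valid coloring of the whole trefoil: the other two crossing relations require 3*(a1 - a0) = 0 (mod 23), which fails.)
  Total colorings = 23
Step 3: a2 = 14, total Fox 23-colorings = 23

14


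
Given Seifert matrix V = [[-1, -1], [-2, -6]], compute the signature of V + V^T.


Step 1: V + V^T = [[-2, -3], [-3, -12]]
Step 2: trace = -14, det = 15
Step 3: Discriminant = (-14)^2 - 4*15 = 136
Step 4: Eigenvalues: -1.16905, -12.831
Step 5: Signature = (# positive eigenvalues) - (# negative eigenvalues) = -2

-2


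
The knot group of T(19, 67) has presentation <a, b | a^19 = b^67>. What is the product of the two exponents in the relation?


The relation is a^19 = b^67.
Product of exponents = 19 * 67
= 1273

1273


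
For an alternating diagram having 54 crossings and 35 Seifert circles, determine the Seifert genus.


For alternating knots, g = (c - s + 1)/2.
= (54 - 35 + 1)/2
= 20/2 = 10

10


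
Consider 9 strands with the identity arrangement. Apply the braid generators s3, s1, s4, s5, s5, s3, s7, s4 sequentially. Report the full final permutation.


Starting with identity [1, 2, 3, 4, 5, 6, 7, 8, 9].
Apply generators in sequence:
  After s3: [1, 2, 4, 3, 5, 6, 7, 8, 9]
  After s1: [2, 1, 4, 3, 5, 6, 7, 8, 9]
  After s4: [2, 1, 4, 5, 3, 6, 7, 8, 9]
  After s5: [2, 1, 4, 5, 6, 3, 7, 8, 9]
  After s5: [2, 1, 4, 5, 3, 6, 7, 8, 9]
  After s3: [2, 1, 5, 4, 3, 6, 7, 8, 9]
  After s7: [2, 1, 5, 4, 3, 6, 8, 7, 9]
  After s4: [2, 1, 5, 3, 4, 6, 8, 7, 9]
Final permutation: [2, 1, 5, 3, 4, 6, 8, 7, 9]

[2, 1, 5, 3, 4, 6, 8, 7, 9]


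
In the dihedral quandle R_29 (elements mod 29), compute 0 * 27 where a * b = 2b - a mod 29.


0 * 27 = 2*27 - 0 mod 29
= 54 - 0 mod 29
= 54 mod 29 = 25

25


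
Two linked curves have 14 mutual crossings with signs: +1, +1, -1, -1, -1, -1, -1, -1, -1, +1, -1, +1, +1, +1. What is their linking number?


Step 1: Count positive crossings: 6
Step 2: Count negative crossings: 8
Step 3: Sum of signs = 6 - 8 = -2
Step 4: Linking number = sum/2 = -2/2 = -1

-1


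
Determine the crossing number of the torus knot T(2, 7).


For a torus knot T(p, q) with gcd(p,q)=1,
the crossing number is min(p*(q-1), q*(p-1)).
p*(q-1) = 2*6 = 12
q*(p-1) = 7*1 = 7
min(12, 7) = 7

7


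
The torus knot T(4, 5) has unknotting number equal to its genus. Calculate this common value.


For a torus knot T(p,q), both the unknotting number and genus equal (p-1)(q-1)/2.
= (4-1)(5-1)/2
= 3*4/2
= 12/2 = 6

6


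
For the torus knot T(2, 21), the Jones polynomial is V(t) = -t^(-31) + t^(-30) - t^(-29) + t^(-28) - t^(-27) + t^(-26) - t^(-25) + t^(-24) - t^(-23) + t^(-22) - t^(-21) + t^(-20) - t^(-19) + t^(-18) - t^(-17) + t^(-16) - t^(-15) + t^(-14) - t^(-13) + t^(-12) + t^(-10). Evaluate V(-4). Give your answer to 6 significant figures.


Substituting t = -4 into V(t) = -t^(-31) + t^(-30) - t^(-29) + t^(-28) - t^(-27) + t^(-26) - t^(-25) + t^(-24) - t^(-23) + t^(-22) - t^(-21) + t^(-20) - t^(-19) + t^(-18) - t^(-17) + t^(-16) - t^(-15) + t^(-14) - t^(-13) + t^(-12) + t^(-10):
  (-)t^(-31) = 2.1684e-19
  (+)t^(-30) = 8.67362e-19
  (-)t^(-29) = 3.46945e-18
  (+)t^(-28) = 1.38778e-17
  (-)t^(-27) = 5.55112e-17
  (+)t^(-26) = 2.22045e-16
  (-)t^(-25) = 8.88178e-16
  (+)t^(-24) = 3.55271e-15
  (-)t^(-23) = 1.42109e-14
  (+)t^(-22) = 5.68434e-14
  (-)t^(-21) = 2.27374e-13
  (+)t^(-20) = 9.09495e-13
  (-)t^(-19) = 3.63798e-12
  (+)t^(-18) = 1.45519e-11
  (-)t^(-17) = 5.82077e-11
  (+)t^(-16) = 2.32831e-10
  (-)t^(-15) = 9.31323e-10
  (+)t^(-14) = 3.72529e-09
  (-)t^(-13) = 1.49012e-08
  (+)t^(-12) = 5.96046e-08
  (+)t^(-10) = 9.53674e-07
Sum = (2.1684e-19) + (8.67362e-19) + (3.46945e-18) + (1.38778e-17) + (5.55112e-17) + (2.22045e-16) + (8.88178e-16) + (3.55271e-15) + (1.42109e-14) + (5.68434e-14) + (2.27374e-13) + (9.09495e-13) + (3.63798e-12) + (1.45519e-11) + (5.82077e-11) + (2.32831e-10) + (9.31323e-10) + (3.72529e-09) + (1.49012e-08) + (5.96046e-08) + (9.53674e-07)
= 1.033147176e-06
Rounded to 6 significant figures: 1.03315e-06

1.03315e-06
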